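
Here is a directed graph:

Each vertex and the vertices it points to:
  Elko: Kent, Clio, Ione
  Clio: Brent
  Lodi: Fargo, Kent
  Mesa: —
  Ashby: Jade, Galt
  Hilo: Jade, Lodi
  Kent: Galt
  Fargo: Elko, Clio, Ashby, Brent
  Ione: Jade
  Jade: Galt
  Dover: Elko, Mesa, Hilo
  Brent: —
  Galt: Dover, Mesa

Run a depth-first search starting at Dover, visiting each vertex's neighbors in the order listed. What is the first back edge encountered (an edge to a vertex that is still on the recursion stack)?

DFS from Dover (visiting each vertex's neighbors in the order listed); mark gray on enter, black on exit:
Dover gray
  Elko gray
    Kent gray
      Galt gray
        Galt→Dover: Dover is gray → back edge
First back edge: Galt → Dover.

Galt→Dover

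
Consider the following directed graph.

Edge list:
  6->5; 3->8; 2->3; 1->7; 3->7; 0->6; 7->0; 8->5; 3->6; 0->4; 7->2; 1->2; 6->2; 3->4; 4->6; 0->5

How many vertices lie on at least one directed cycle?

6

A vertex is on a directed cycle iff it belongs to a strongly connected component of size ≥ 2 (or has a self-loop).
The vertices on cycles are {0, 2, 3, 4, 6, 7} — 6 in total.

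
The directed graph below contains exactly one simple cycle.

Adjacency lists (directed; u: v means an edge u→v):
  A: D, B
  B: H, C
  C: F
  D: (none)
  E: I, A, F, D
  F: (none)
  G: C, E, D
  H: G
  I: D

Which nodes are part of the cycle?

DFS with gray/black marking from E:
E gray
  I gray
    D gray
    D black
  I black
  A gray
    A→D: D black — skip
    B gray
      H gray
        G gray
          C gray
            F gray
            F black
          C black
          G→E: E is gray → back edge
Back edge closes the cycle E → A → B → H → G → E; its vertices are {A, B, E, G, H}.

A, B, E, G, H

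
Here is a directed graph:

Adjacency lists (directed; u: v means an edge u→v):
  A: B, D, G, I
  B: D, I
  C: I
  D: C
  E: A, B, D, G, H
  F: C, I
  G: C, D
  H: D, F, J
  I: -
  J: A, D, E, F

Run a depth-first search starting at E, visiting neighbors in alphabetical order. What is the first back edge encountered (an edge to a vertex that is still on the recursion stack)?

J->E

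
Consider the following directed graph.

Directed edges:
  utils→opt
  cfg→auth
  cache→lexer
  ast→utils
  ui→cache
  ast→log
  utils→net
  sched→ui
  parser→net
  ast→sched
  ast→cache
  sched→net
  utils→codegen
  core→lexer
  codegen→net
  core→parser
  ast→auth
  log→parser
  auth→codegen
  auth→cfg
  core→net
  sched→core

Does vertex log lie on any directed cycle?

log lies on a cycle iff there is a path from log back to itself.
Exploring from log, it never reaches itself; equivalently, its strongly connected component is a singleton.

No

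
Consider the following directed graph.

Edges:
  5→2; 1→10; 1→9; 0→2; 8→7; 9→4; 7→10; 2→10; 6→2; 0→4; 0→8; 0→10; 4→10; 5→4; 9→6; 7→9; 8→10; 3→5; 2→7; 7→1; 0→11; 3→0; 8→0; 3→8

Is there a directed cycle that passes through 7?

7 is on a cycle iff 7 can reach itself via ≥1 edge.
7 → 9 → 6 → 2 → 7 — yes.

Yes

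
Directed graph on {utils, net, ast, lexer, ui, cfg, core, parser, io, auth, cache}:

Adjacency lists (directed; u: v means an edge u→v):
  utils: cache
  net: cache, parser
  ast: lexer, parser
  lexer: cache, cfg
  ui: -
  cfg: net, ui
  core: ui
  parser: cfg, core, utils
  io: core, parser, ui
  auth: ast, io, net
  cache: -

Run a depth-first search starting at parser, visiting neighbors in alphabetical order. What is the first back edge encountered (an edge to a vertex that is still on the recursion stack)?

DFS from parser (visiting neighbors in alphabetical order); mark gray on enter, black on exit:
parser gray
  cfg gray
    net gray
      cache gray
      cache black
      net→parser: parser is gray → back edge
First back edge: net → parser.

net→parser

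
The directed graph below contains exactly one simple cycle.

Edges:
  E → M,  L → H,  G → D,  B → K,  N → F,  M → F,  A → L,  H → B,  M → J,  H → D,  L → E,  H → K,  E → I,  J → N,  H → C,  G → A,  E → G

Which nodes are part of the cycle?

A, E, G, L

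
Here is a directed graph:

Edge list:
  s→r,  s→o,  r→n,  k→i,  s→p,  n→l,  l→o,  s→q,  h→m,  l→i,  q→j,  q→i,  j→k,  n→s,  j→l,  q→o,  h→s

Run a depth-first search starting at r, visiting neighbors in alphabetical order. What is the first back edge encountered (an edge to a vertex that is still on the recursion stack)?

DFS from r (visiting neighbors in alphabetical order); mark gray on enter, black on exit:
r gray
  n gray
    l gray
      i gray
      i black
      o gray
      o black
    l black
    s gray
      s→o: o black — skip
      p gray
      p black
      q gray
        q→i: i black — skip
        j gray
          k gray
            k→i: i black — skip
          k black
          j→l: l black — skip
        j black
        q→o: o black — skip
      q black
      s→r: r is gray → back edge
First back edge: s → r.

s->r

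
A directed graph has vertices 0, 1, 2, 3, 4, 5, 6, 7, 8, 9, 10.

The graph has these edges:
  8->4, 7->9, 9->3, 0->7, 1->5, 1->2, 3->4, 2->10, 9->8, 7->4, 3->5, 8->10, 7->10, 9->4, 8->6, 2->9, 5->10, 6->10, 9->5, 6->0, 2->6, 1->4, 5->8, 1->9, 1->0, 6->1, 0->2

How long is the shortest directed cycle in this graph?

For each vertex v, BFS finds the shortest path from v back to v.
The shortest such closed walk is 0 → 2 → 6 → 0, length 3.

3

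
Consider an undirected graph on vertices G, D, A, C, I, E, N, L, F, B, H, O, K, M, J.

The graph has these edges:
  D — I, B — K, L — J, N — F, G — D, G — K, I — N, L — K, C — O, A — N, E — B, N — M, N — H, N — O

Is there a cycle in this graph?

DFS, tracking each vertex's parent; an edge to a visited non-parent vertex closes a cycle.
Start from B:
visit B (parent –)
  visit E (parent B)
    E–B: parent, skip
  visit K (parent B)
    visit G (parent K)
      G–K: parent, skip
      visit D (parent G)
        D–G: parent, skip
        visit I (parent D)
          I–D: parent, skip
          visit N (parent I)
            N–I: parent, skip
            visit H (parent N)
              H–N: parent, skip
            visit O (parent N)
              visit C (parent O)
                C–O: parent, skip
              O–N: parent, skip
            visit F (parent N)
              F–N: parent, skip
            visit A (parent N)
              A–N: parent, skip
            visit M (parent N)
              M–N: parent, skip
    visit L (parent K)
      visit J (parent L)
        J–L: parent, skip
      L–K: parent, skip
    K–B: parent, skip
No non-parent visited neighbor found — the graph is a forest.

No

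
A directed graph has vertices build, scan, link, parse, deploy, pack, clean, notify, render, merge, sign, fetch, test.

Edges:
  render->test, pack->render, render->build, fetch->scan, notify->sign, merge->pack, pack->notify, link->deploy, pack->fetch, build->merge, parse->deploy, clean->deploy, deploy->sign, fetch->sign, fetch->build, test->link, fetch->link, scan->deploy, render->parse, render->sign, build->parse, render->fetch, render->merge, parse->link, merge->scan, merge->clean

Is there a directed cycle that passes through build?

Yes

build is on a cycle iff build can reach itself via ≥1 edge.
build → merge → pack → fetch → build — yes.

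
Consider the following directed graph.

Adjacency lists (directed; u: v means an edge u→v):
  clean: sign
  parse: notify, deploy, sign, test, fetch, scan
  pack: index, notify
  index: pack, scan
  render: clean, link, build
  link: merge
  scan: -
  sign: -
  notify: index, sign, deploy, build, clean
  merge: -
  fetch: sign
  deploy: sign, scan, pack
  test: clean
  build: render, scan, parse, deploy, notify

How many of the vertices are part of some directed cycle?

A vertex is on a directed cycle iff it belongs to a strongly connected component of size ≥ 2 (or has a self-loop).
The vertices on cycles are {pack, build, index, parse, deploy, notify, render} — 7 in total.

7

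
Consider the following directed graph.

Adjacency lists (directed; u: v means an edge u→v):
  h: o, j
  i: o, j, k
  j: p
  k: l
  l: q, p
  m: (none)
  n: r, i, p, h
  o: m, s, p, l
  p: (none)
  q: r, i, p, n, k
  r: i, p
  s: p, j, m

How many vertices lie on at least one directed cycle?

8

A vertex is on a directed cycle iff it belongs to a strongly connected component of size ≥ 2 (or has a self-loop).
The vertices on cycles are {h, i, k, l, n, o, q, r} — 8 in total.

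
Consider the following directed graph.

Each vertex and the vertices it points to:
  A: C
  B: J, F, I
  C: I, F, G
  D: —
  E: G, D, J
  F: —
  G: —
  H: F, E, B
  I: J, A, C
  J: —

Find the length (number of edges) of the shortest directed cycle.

For each vertex v, BFS finds the shortest path from v back to v.
The shortest such closed walk is I → C → I, length 2.

2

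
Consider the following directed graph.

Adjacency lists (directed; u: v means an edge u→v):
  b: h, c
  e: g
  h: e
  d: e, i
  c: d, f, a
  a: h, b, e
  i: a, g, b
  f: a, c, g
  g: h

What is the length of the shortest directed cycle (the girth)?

For each vertex v, BFS finds the shortest path from v back to v.
The shortest such closed walk is f → c → f, length 2.

2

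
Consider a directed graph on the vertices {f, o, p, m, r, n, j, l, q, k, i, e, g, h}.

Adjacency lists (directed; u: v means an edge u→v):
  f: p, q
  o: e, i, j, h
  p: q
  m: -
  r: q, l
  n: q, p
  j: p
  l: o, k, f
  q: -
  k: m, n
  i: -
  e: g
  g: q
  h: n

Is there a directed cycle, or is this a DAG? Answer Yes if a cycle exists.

DFS with white/gray/black marking, starting from o:
o gray
  e gray
    g gray
      q gray
      q black
    g black
  e black
  i gray
  i black
  j gray
    p gray
      p→q: q black — skip
    p black
  j black
  h gray
    n gray
      n→q: q black — skip
      n→p: p black — skip
    n black
  h black
o black
f gray
  f→p: p black — skip
  f→q: q black — skip
f black
m gray
m black
r gray
  r→q: q black — skip
  l gray
    l→o: o black — skip
    k gray
      k→m: m black — skip
      k→n: n black — skip
    k black
    l→f: f black — skip
  l black
r black
Every edge goes to a white or black vertex — no back edge, so the graph is acyclic.

No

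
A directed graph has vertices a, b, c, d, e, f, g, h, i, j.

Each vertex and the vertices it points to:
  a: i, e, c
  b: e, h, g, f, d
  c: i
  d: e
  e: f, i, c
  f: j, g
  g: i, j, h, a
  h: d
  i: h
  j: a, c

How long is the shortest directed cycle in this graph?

For each vertex v, BFS finds the shortest path from v back to v.
The shortest such closed walk is f → g → a → e → f, length 4.

4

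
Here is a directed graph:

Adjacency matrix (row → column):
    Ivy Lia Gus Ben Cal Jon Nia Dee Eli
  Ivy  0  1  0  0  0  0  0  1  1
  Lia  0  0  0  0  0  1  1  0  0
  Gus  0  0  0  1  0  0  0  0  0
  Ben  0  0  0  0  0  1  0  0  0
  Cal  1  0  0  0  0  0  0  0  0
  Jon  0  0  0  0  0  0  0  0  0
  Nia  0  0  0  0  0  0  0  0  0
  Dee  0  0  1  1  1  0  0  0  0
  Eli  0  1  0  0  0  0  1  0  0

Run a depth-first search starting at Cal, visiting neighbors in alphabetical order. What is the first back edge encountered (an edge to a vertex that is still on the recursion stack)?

Dee->Cal

DFS from Cal (visiting neighbors in alphabetical order); mark gray on enter, black on exit:
Cal gray
  Ivy gray
    Dee gray
      Ben gray
        Jon gray
        Jon black
      Ben black
      Dee→Cal: Cal is gray → back edge
First back edge: Dee → Cal.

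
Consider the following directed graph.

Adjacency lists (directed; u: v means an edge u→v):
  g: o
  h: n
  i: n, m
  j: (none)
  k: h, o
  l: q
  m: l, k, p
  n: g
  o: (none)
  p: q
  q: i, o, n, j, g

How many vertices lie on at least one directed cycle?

A vertex is on a directed cycle iff it belongs to a strongly connected component of size ≥ 2 (or has a self-loop).
The vertices on cycles are {i, l, m, p, q} — 5 in total.

5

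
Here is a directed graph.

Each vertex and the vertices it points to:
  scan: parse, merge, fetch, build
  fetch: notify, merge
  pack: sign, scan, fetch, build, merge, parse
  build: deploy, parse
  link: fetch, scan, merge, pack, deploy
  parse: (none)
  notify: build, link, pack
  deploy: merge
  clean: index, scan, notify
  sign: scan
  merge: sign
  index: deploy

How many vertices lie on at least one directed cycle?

9

A vertex is on a directed cycle iff it belongs to a strongly connected component of size ≥ 2 (or has a self-loop).
The vertices on cycles are {link, pack, scan, sign, build, fetch, merge, deploy, notify} — 9 in total.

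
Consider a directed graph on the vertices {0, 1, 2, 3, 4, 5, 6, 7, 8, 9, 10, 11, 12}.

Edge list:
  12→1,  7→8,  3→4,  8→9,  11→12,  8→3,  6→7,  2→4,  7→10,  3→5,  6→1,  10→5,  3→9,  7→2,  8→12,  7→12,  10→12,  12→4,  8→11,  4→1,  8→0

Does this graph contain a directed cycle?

DFS with white/gray/black marking, starting from 10:
10 gray
  12 gray
    1 gray
    1 black
    4 gray
      4→1: 1 black — skip
    4 black
  12 black
  5 gray
  5 black
10 black
0 gray
0 black
2 gray
  2→4: 4 black — skip
2 black
3 gray
  3→4: 4 black — skip
  3→5: 5 black — skip
  9 gray
  9 black
3 black
6 gray
  7 gray
    7→12: 12 black — skip
    8 gray
      8→9: 9 black — skip
      11 gray
        11→12: 12 black — skip
      11 black
      8→3: 3 black — skip
      8→12: 12 black — skip
      8→0: 0 black — skip
    8 black
    7→10: 10 black — skip
    7→2: 2 black — skip
  7 black
  6→1: 1 black — skip
6 black
Every edge goes to a white or black vertex — no back edge, so the graph is acyclic.

No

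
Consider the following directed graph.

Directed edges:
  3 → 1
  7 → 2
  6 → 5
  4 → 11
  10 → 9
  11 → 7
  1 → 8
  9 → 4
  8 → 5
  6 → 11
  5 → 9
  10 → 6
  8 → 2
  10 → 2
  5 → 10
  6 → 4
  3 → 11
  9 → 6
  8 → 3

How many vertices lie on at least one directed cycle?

A vertex is on a directed cycle iff it belongs to a strongly connected component of size ≥ 2 (or has a self-loop).
The vertices on cycles are {1, 3, 5, 6, 8, 9, 10} — 7 in total.

7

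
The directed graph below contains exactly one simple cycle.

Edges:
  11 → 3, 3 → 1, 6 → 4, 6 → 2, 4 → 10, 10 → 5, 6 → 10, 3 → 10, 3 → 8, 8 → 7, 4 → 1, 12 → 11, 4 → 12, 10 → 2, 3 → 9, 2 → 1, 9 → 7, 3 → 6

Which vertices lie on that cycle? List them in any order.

3, 4, 6, 11, 12

DFS with gray/black marking from 11:
11 gray
  3 gray
    6 gray
      2 gray
        1 gray
        1 black
      2 black
      10 gray
        5 gray
        5 black
        10→2: 2 black — skip
      10 black
      4 gray
        4→1: 1 black — skip
        4→10: 10 black — skip
        12 gray
          12→11: 11 is gray → back edge
Back edge closes the cycle 11 → 3 → 6 → 4 → 12 → 11; its vertices are {3, 4, 6, 11, 12}.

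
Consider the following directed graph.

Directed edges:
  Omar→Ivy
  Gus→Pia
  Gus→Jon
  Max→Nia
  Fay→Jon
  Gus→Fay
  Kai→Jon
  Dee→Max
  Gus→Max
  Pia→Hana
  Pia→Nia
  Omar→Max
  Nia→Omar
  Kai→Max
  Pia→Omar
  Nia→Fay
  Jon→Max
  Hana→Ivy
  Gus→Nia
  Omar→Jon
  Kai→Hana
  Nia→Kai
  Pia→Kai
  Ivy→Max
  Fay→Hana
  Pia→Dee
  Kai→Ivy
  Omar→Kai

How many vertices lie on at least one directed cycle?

8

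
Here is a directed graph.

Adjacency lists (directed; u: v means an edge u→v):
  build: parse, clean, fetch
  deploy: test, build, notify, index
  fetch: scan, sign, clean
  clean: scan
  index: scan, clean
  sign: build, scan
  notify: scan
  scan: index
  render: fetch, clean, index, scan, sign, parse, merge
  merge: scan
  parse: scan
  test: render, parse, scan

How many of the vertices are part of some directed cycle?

6

A vertex is on a directed cycle iff it belongs to a strongly connected component of size ≥ 2 (or has a self-loop).
The vertices on cycles are {scan, sign, build, clean, fetch, index} — 6 in total.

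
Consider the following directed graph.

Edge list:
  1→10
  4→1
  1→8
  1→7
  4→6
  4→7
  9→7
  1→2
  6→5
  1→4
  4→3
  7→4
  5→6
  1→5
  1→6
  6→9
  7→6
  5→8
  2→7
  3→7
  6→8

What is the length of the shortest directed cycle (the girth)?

2

For each vertex v, BFS finds the shortest path from v back to v.
The shortest such closed walk is 1 → 4 → 1, length 2.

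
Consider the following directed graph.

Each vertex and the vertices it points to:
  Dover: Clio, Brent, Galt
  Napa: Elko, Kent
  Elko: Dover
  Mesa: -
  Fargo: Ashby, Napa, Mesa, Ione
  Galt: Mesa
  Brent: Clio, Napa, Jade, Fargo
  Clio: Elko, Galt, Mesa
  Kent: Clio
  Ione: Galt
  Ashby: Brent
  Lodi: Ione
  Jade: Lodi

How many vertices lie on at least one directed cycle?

A vertex is on a directed cycle iff it belongs to a strongly connected component of size ≥ 2 (or has a self-loop).
The vertices on cycles are {Clio, Elko, Kent, Napa, Ashby, Brent, Dover, Fargo} — 8 in total.

8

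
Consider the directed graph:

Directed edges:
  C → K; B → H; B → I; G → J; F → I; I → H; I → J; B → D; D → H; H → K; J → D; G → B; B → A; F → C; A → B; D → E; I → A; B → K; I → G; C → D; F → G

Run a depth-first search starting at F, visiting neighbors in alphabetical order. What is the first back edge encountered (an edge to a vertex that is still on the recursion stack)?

DFS from F (visiting neighbors in alphabetical order); mark gray on enter, black on exit:
F gray
  C gray
    D gray
      E gray
      E black
      H gray
        K gray
        K black
      H black
    D black
    C→K: K black — skip
  C black
  G gray
    B gray
      A gray
        A→B: B is gray → back edge
First back edge: A → B.

A->B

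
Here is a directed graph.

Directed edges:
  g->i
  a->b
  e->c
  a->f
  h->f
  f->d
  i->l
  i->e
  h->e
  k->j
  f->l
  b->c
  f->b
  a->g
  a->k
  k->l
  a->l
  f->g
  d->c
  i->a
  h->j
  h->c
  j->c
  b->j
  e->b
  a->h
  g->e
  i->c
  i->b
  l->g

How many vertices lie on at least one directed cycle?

7

A vertex is on a directed cycle iff it belongs to a strongly connected component of size ≥ 2 (or has a self-loop).
The vertices on cycles are {a, f, g, h, i, k, l} — 7 in total.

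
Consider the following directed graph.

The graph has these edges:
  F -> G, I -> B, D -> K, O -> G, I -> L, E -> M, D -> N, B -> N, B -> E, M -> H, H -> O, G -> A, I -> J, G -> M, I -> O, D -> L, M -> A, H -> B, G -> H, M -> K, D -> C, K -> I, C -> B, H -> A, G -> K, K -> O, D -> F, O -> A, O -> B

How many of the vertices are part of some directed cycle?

A vertex is on a directed cycle iff it belongs to a strongly connected component of size ≥ 2 (or has a self-loop).
The vertices on cycles are {B, E, G, H, I, K, M, O} — 8 in total.

8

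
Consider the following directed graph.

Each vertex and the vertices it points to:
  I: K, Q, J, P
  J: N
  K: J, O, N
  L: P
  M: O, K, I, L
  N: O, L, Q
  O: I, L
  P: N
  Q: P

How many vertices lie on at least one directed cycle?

8

A vertex is on a directed cycle iff it belongs to a strongly connected component of size ≥ 2 (or has a self-loop).
The vertices on cycles are {I, J, K, L, N, O, P, Q} — 8 in total.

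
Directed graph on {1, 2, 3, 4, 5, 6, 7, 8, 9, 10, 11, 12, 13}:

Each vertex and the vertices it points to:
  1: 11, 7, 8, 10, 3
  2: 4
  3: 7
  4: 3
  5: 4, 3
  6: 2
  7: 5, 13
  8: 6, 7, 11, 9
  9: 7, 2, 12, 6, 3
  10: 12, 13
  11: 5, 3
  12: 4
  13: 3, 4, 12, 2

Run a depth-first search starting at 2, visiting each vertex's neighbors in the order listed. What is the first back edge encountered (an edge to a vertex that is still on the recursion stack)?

5→4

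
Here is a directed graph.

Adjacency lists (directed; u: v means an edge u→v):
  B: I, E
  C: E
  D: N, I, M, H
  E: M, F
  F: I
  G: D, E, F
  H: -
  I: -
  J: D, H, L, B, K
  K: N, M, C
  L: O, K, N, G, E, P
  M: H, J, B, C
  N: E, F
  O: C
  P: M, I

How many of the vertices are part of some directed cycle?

A vertex is on a directed cycle iff it belongs to a strongly connected component of size ≥ 2 (or has a self-loop).
The vertices on cycles are {B, C, D, E, G, J, K, L, M, N, O, P} — 12 in total.

12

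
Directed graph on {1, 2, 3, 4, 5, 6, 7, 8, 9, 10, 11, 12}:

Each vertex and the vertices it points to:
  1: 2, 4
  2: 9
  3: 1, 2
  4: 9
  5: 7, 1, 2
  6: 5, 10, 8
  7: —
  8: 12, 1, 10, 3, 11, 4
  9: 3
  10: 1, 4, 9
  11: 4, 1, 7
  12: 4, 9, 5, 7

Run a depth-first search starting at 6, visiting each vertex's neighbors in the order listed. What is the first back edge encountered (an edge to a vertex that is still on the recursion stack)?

DFS from 6 (visiting each vertex's neighbors in the order listed); mark gray on enter, black on exit:
6 gray
  5 gray
    7 gray
    7 black
    1 gray
      2 gray
        9 gray
          3 gray
            3→1: 1 is gray → back edge
First back edge: 3 → 1.

3->1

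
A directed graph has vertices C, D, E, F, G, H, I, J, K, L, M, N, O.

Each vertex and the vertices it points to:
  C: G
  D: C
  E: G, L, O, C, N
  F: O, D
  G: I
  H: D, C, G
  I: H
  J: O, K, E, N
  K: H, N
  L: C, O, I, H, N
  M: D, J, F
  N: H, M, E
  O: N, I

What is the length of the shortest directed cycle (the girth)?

2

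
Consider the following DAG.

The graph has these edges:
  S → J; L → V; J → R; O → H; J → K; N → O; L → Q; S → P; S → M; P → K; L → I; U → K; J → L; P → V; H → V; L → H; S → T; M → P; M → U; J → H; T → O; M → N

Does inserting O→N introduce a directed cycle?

Yes

Adding O→N creates a cycle iff N can already reach O.
Path from N: N → O.
So N → … → O → N is a cycle.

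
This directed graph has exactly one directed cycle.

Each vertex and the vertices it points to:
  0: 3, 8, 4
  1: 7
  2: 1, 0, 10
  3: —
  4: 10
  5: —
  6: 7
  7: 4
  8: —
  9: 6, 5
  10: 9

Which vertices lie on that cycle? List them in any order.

4, 6, 7, 9, 10

DFS with gray/black marking from 10:
10 gray
  9 gray
    6 gray
      7 gray
        4 gray
          4→10: 10 is gray → back edge
Back edge closes the cycle 10 → 9 → 6 → 7 → 4 → 10; its vertices are {4, 6, 7, 9, 10}.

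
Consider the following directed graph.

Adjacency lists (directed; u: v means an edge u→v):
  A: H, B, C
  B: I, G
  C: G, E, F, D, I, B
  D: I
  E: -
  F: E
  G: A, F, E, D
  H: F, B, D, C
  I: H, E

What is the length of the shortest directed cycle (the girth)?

For each vertex v, BFS finds the shortest path from v back to v.
The shortest such closed walk is A → C → G → A, length 3.

3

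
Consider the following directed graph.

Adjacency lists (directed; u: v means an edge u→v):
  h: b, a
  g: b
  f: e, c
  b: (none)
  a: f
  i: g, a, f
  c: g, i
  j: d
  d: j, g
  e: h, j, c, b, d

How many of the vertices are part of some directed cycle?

A vertex is on a directed cycle iff it belongs to a strongly connected component of size ≥ 2 (or has a self-loop).
The vertices on cycles are {a, c, d, e, f, h, i, j} — 8 in total.

8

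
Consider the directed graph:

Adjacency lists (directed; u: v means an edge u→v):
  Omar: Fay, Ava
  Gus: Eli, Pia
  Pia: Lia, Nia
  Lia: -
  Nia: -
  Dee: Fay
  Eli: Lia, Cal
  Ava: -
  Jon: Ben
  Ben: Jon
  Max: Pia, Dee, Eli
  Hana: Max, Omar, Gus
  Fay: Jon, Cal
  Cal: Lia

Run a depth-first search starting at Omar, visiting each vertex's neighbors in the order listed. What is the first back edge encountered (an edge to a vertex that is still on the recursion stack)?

DFS from Omar (visiting each vertex's neighbors in the order listed); mark gray on enter, black on exit:
Omar gray
  Fay gray
    Jon gray
      Ben gray
        Ben→Jon: Jon is gray → back edge
First back edge: Ben → Jon.

Ben→Jon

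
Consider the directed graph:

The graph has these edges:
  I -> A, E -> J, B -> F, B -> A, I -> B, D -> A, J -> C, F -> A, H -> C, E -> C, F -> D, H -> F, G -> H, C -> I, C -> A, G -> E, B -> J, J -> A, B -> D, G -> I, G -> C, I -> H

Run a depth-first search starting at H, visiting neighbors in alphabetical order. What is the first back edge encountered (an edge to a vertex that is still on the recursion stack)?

J->C

DFS from H (visiting neighbors in alphabetical order); mark gray on enter, black on exit:
H gray
  C gray
    A gray
    A black
    I gray
      I→A: A black — skip
      B gray
        B→A: A black — skip
        D gray
          D→A: A black — skip
        D black
        F gray
          F→A: A black — skip
          F→D: D black — skip
        F black
        J gray
          J→A: A black — skip
          J→C: C is gray → back edge
First back edge: J → C.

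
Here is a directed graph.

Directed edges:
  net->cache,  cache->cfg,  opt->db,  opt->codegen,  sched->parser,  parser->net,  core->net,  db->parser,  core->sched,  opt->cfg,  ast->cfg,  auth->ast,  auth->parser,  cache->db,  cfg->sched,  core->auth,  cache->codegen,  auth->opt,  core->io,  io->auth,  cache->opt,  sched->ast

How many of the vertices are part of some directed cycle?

A vertex is on a directed cycle iff it belongs to a strongly connected component of size ≥ 2 (or has a self-loop).
The vertices on cycles are {db, ast, cfg, net, opt, cache, sched, parser} — 8 in total.

8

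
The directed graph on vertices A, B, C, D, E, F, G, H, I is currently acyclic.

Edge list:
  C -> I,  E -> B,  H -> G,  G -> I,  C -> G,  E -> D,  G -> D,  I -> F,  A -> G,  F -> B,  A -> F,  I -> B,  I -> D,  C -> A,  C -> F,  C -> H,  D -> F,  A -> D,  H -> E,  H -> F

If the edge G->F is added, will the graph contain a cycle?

Adding G→F creates a cycle iff F can already reach G.
Explore from F: no path reaches G. The graph stays acyclic.

No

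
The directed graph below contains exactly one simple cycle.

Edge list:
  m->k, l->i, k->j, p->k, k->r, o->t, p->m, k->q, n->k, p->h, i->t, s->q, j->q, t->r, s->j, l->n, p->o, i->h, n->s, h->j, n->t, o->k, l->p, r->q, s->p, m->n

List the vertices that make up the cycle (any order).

m, n, p, s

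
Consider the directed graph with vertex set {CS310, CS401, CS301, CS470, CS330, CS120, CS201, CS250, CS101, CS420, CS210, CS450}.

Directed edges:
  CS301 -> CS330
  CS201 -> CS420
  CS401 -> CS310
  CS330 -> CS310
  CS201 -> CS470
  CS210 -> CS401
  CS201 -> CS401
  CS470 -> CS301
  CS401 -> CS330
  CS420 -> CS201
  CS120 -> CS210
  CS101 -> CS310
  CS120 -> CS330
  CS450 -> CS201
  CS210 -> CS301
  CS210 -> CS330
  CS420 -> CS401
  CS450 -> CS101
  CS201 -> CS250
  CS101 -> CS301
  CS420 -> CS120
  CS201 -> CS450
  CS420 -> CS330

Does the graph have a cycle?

Yes

DFS with white/gray/black marking, starting from CS201:
CS201 gray
  CS450 gray
    CS101 gray
      CS301 gray
        CS330 gray
          CS310 gray
          CS310 black
        CS330 black
      CS301 black
      CS101→CS310: CS310 black — skip
    CS101 black
    CS450→CS201: CS201 is gray → back edge
Back edge found, so a cycle exists: CS201 → CS450 → CS201.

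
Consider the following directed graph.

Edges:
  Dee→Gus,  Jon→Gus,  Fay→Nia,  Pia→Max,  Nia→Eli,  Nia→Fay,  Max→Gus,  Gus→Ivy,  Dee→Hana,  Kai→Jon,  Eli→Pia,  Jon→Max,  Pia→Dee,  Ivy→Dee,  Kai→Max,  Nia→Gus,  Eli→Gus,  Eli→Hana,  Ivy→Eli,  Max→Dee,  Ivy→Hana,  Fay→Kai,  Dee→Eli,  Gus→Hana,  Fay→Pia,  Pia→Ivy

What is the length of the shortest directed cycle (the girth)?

2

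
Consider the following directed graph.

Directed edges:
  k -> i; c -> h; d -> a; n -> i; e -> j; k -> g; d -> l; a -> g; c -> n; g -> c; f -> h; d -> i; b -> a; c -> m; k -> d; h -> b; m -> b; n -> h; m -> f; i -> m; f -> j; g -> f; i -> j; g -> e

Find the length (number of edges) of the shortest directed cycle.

5

For each vertex v, BFS finds the shortest path from v back to v.
The shortest such closed walk is g → f → h → b → a → g, length 5.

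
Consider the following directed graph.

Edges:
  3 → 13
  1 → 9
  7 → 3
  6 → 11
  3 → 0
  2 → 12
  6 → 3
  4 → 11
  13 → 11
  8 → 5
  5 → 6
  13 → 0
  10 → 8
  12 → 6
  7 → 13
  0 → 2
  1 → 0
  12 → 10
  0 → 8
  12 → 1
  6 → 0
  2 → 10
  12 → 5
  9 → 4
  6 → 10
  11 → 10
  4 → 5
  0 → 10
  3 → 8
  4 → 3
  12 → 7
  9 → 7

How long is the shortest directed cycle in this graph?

4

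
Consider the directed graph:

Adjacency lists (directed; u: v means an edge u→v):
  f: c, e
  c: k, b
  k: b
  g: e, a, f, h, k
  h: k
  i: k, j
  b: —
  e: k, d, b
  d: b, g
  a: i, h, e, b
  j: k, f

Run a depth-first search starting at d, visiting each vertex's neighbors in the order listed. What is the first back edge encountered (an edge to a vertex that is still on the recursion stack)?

DFS from d (visiting each vertex's neighbors in the order listed); mark gray on enter, black on exit:
d gray
  b gray
  b black
  g gray
    e gray
      k gray
        k→b: b black — skip
      k black
      e→d: d is gray → back edge
First back edge: e → d.

e->d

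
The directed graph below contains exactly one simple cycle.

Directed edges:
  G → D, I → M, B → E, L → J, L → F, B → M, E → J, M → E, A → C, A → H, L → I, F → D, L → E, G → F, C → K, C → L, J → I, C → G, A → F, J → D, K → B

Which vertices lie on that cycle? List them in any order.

E, I, J, M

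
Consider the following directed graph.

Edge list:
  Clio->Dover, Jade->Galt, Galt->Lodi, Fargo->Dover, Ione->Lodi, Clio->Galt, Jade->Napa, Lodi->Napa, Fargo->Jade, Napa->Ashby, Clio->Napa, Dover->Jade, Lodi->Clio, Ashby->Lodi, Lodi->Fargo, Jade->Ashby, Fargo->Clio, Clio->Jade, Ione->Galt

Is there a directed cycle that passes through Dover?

Dover is on a cycle iff Dover can reach itself via ≥1 edge.
Dover → Jade → Ashby → Lodi → Fargo → Dover — yes.

Yes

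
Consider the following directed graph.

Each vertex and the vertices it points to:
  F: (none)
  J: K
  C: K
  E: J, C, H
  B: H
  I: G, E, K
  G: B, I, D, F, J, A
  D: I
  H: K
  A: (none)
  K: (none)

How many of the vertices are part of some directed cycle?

A vertex is on a directed cycle iff it belongs to a strongly connected component of size ≥ 2 (or has a self-loop).
The vertices on cycles are {D, G, I} — 3 in total.

3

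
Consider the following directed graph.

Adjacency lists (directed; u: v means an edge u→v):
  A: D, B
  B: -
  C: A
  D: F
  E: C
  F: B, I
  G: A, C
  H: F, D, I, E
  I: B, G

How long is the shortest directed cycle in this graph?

For each vertex v, BFS finds the shortest path from v back to v.
The shortest such closed walk is D → F → I → G → A → D, length 5.

5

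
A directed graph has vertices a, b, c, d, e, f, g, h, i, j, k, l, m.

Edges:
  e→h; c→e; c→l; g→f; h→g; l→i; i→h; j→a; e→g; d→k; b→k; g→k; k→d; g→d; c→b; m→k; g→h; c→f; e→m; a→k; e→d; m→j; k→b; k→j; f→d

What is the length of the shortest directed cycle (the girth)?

For each vertex v, BFS finds the shortest path from v back to v.
The shortest such closed walk is b → k → b, length 2.

2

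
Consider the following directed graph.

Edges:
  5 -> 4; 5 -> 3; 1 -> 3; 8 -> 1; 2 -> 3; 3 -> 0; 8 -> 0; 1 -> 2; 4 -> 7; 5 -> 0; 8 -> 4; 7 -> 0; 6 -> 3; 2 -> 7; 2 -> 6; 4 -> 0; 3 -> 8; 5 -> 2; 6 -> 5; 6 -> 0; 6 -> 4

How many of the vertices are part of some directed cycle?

A vertex is on a directed cycle iff it belongs to a strongly connected component of size ≥ 2 (or has a self-loop).
The vertices on cycles are {1, 2, 3, 5, 6, 8} — 6 in total.

6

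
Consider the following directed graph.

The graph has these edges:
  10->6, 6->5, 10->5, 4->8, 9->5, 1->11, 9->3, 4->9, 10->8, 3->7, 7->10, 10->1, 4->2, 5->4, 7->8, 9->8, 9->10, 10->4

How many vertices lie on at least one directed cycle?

A vertex is on a directed cycle iff it belongs to a strongly connected component of size ≥ 2 (or has a self-loop).
The vertices on cycles are {3, 4, 5, 6, 7, 9, 10} — 7 in total.

7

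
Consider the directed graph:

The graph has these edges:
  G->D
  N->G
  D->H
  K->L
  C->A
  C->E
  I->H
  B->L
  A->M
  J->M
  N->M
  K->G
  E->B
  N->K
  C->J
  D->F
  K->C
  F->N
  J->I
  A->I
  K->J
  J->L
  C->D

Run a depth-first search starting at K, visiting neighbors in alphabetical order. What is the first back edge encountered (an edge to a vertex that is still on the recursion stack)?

G->D

DFS from K (visiting neighbors in alphabetical order); mark gray on enter, black on exit:
K gray
  C gray
    A gray
      I gray
        H gray
        H black
      I black
      M gray
      M black
    A black
    D gray
      F gray
        N gray
          G gray
            G→D: D is gray → back edge
First back edge: G → D.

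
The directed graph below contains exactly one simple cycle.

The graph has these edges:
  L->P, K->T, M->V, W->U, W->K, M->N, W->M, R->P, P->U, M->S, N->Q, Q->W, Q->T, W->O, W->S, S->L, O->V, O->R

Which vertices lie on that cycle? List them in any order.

DFS with gray/black marking from W:
W gray
  S gray
    L gray
      P gray
        U gray
        U black
      P black
    L black
  S black
  O gray
    R gray
      R→P: P black — skip
    R black
    V gray
    V black
  O black
  W→U: U black — skip
  M gray
    M→V: V black — skip
    N gray
      Q gray
        Q→W: W is gray → back edge
Back edge closes the cycle W → M → N → Q → W; its vertices are {M, N, Q, W}.

M, N, Q, W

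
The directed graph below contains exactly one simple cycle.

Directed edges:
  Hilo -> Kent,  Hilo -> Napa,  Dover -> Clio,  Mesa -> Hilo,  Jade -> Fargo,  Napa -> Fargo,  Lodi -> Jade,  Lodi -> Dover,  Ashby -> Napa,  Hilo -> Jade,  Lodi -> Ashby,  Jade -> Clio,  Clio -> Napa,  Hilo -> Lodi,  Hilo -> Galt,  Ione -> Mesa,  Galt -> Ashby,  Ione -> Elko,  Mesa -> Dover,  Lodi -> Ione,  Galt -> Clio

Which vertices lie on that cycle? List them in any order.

Hilo, Ione, Lodi, Mesa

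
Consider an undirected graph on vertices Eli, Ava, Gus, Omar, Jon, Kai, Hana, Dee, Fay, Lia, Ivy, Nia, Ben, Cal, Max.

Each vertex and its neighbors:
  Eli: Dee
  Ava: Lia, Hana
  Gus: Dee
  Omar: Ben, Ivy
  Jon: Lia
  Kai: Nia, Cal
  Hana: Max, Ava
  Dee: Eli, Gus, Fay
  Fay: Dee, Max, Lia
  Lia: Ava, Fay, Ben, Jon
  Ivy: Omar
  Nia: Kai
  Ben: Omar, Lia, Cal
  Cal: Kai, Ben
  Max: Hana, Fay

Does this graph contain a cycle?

Yes

DFS, tracking each vertex's parent; an edge to a visited non-parent vertex closes a cycle.
Start from Lia:
visit Lia (parent –)
  visit Ava (parent Lia)
    Ava–Lia: parent, skip
    visit Hana (parent Ava)
      visit Max (parent Hana)
        Max–Hana: parent, skip
        visit Fay (parent Max)
          visit Dee (parent Fay)
            visit Eli (parent Dee)
              Eli–Dee: parent, skip
            visit Gus (parent Dee)
              Gus–Dee: parent, skip
            Dee–Fay: parent, skip
          Fay–Max: parent, skip
          Fay–Lia: Lia visited and ≠ parent → cycle
Cycle: Lia – Ava – Hana – Max – Fay – Lia.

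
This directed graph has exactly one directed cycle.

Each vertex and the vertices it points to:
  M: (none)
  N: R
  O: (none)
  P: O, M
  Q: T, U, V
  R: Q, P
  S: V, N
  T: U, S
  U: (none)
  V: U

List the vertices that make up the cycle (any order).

N, Q, R, S, T

DFS with gray/black marking from S:
S gray
  V gray
    U gray
    U black
  V black
  N gray
    R gray
      Q gray
        T gray
          T→U: U black — skip
          T→S: S is gray → back edge
Back edge closes the cycle S → N → R → Q → T → S; its vertices are {N, Q, R, S, T}.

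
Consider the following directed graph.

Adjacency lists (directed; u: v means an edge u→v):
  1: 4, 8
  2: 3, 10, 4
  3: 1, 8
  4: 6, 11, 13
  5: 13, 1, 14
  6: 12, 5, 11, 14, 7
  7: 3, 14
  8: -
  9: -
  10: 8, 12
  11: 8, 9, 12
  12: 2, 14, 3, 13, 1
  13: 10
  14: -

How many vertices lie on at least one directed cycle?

11

A vertex is on a directed cycle iff it belongs to a strongly connected component of size ≥ 2 (or has a self-loop).
The vertices on cycles are {1, 2, 3, 4, 5, 6, 7, 10, 11, 12, 13} — 11 in total.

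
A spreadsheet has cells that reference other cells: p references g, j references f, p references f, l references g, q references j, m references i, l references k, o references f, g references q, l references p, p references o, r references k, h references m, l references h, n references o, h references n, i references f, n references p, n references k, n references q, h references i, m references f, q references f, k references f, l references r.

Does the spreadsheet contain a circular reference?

DFS with white/gray/black marking, starting from h:
h gray
  i gray
    f gray
    f black
  i black
  n gray
    p gray
      g gray
        q gray
          j gray
            j→f: f black — skip
          j black
          q→f: f black — skip
        q black
      g black
      p→f: f black — skip
      o gray
        o→f: f black — skip
      o black
    p black
    n→q: q black — skip
    k gray
      k→f: f black — skip
    k black
    n→o: o black — skip
  n black
  m gray
    m→i: i black — skip
    m→f: f black — skip
  m black
h black
l gray
  r gray
    r→k: k black — skip
  r black
  l→k: k black — skip
  l→g: g black — skip
  l→h: h black — skip
  l→p: p black — skip
l black
Every edge goes to a white or black vertex — no back edge, so the graph is acyclic.

No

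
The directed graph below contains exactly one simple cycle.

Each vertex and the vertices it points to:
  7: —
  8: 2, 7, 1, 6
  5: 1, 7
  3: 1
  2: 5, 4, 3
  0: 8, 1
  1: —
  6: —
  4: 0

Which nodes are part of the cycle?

0, 2, 4, 8

DFS with gray/black marking from 8:
8 gray
  2 gray
    5 gray
      1 gray
      1 black
      7 gray
      7 black
    5 black
    4 gray
      0 gray
        0→8: 8 is gray → back edge
Back edge closes the cycle 8 → 2 → 4 → 0 → 8; its vertices are {0, 2, 4, 8}.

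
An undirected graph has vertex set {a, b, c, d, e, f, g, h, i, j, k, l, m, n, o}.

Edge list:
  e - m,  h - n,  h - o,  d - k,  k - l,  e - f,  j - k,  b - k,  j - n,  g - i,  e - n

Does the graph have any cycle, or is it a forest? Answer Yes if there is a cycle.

No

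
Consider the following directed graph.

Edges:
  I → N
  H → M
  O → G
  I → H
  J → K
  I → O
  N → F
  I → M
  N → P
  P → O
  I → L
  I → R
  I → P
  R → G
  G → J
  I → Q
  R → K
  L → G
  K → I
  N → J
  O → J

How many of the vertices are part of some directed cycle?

9

A vertex is on a directed cycle iff it belongs to a strongly connected component of size ≥ 2 (or has a self-loop).
The vertices on cycles are {G, I, J, K, L, N, O, P, R} — 9 in total.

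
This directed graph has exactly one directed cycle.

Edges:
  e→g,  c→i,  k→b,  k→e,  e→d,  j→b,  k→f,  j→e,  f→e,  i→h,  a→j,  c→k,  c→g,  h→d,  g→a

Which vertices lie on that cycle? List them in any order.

DFS with gray/black marking from g:
g gray
  a gray
    j gray
      e gray
        e→g: g is gray → back edge
Back edge closes the cycle g → a → j → e → g; its vertices are {a, e, g, j}.

a, e, g, j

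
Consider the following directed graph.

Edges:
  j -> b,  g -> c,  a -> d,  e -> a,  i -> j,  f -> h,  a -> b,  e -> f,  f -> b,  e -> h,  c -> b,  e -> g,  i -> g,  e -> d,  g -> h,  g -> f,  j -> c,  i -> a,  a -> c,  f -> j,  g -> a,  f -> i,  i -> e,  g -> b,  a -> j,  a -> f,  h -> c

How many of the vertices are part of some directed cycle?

A vertex is on a directed cycle iff it belongs to a strongly connected component of size ≥ 2 (or has a self-loop).
The vertices on cycles are {a, e, f, g, i} — 5 in total.

5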